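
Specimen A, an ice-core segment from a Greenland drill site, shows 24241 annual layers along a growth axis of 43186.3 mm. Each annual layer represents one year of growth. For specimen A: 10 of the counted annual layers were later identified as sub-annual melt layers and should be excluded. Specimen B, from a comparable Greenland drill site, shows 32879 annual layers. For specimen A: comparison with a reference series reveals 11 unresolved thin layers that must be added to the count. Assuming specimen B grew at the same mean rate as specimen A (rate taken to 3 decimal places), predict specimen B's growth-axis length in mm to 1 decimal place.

58557.5 mm

Specimen A: adjusted count: 24241 − 10 + 11 = 24242 annual layers.
A: Extension rate ≈ 43186.3 / 24242 = 1.781 mm/yr.
B's length ≈ 1.781 × 32879 = 58557.5 mm.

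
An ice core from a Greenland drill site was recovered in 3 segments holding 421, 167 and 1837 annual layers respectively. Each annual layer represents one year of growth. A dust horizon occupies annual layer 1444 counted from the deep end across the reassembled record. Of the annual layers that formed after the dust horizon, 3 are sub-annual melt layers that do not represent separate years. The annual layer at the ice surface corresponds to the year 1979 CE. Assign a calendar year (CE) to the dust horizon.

1001 CE

Total annual layers = 421 + 167 + 1837 = 2425.
Between annual layer 1444 and the ice surface there are 2425 − 1444 = 981 annual layers.
981 − 3 false = 978 true annual layers after the dust horizon.
1979 − 978 = 1001 CE.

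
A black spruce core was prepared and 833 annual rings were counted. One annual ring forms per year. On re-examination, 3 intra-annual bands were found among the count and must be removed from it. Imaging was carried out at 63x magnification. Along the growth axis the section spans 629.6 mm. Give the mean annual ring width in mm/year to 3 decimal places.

Correcting the raw count gives 833 − 3 = 830 true annual rings.
Extension rate ≈ 629.6 / 830 = 0.759 mm/year.

0.759 mm/year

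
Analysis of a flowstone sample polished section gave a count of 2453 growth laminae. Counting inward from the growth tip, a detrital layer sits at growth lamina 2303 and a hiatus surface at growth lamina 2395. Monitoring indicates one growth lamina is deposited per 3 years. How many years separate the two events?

276 years

The two markers are separated by 2395 − 2303 = 92 growth laminae.
92 growth laminae at 3 years each span 92 × 3 = 276 years.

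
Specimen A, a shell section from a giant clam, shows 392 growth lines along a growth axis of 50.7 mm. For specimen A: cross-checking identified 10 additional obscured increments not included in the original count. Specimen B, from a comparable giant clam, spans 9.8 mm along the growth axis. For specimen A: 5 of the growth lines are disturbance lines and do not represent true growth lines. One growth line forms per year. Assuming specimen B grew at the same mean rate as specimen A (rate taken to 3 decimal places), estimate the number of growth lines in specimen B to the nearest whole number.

77 growth lines

Specimen A: after corrections the count is 392 − 5 + 10 = 397 growth lines.
A: Mean rate = 50.7 mm / 397 years ≈ 0.128 mm per year.
B spans 9.8 / 0.128 = 76.56 years ≈ 77 growth lines.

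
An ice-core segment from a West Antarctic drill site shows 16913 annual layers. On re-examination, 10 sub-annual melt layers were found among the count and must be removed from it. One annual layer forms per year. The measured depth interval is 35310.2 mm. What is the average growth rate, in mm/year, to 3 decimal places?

Adjusted count: 16913 − 10 = 16903 annual layers.
35310.2 mm over 16903 years gives 35310.2 / 16903 ≈ 2.089 mm/year.

2.089 mm/year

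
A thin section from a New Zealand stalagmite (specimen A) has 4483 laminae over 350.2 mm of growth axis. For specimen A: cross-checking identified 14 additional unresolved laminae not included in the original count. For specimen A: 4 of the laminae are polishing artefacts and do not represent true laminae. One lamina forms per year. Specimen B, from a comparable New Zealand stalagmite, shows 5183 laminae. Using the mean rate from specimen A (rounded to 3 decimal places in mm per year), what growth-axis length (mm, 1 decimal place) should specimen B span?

Specimen A: after corrections the count is 4483 − 4 + 14 = 4493 laminae.
A: Extension rate ≈ 350.2 / 4493 = 0.078 mm per year.
B's length ≈ 0.078 × 5183 = 404.3 mm.

404.3 mm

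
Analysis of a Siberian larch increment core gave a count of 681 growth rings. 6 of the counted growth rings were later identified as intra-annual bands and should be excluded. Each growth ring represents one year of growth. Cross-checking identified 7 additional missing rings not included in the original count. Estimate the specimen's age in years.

682 years

Adjusted count: 681 − 6 + 7 = 682 growth rings.
One growth ring per year makes the duration 682 years.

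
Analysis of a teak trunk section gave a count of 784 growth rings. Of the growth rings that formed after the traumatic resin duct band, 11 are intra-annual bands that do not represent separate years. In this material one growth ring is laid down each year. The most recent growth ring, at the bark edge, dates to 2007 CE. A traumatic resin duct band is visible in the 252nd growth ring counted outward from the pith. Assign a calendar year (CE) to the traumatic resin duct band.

1486 CE

Between growth ring 252 and the bark edge there are 784 − 252 = 532 growth rings.
Removing the 11 false growth rings leaves 532 − 11 = 521 true growth rings beyond the traumatic resin duct band.
Counting back 521 years from 2007 CE places the traumatic resin duct band in 2007 − 521 = 1486 CE.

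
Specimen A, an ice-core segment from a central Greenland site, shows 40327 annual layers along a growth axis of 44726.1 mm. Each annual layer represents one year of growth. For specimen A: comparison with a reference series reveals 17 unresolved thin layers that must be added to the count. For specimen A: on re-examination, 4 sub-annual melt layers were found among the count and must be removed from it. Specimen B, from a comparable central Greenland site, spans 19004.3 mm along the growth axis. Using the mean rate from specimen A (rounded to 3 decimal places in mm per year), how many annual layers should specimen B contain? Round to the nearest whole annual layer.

17136 annual layers

Specimen A: correcting the raw count gives 40327 − 4 + 17 = 40340 true annual layers.
A: Extension rate ≈ 44726.1 / 40340 = 1.109 mm/year.
For B, 19004.3 / 1.109 = 17136.43 years ≈ 17136 annual layers.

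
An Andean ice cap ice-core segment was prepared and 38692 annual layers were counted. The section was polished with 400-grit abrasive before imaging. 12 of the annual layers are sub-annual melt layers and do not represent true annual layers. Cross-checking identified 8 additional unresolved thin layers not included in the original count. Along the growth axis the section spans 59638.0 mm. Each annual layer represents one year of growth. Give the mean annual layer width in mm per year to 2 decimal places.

1.54 mm per year

Correcting the raw count gives 38692 − 12 + 8 = 38688 true annual layers.
59638.0 mm over 38688 years gives 59638.0 / 38688 ≈ 1.54 mm per year.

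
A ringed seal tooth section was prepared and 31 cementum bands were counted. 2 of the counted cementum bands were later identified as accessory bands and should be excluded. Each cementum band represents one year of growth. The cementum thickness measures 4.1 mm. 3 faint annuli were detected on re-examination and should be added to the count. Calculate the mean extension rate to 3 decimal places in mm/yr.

0.128 mm/yr

True cementum band count = 31 − 2 + 3 = 32.
4.1 mm over 32 years gives 4.1 / 32 ≈ 0.128 mm/yr.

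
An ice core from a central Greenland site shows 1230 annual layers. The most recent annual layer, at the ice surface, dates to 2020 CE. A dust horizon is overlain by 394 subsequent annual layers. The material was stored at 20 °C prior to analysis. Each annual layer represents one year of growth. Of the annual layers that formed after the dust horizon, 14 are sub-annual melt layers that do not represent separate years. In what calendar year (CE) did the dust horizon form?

394 annual layers formed after the dust horizon.
Excluding 14 false annual layers: 394 − 14 = 380.
Counting back 380 years from 2020 CE places the dust horizon in 2020 − 380 = 1640 CE.

1640 CE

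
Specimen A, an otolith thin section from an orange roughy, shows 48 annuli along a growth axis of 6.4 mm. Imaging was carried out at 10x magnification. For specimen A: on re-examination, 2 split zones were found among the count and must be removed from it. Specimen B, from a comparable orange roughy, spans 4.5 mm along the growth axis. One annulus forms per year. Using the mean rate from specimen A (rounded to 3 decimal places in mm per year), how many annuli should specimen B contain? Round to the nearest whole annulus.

32 annuli

Specimen A: after corrections the count is 48 − 2 = 46 annuli.
A: Extension rate ≈ 6.4 / 46 = 0.139 mm per year.
Specimen B: 4.5 mm / 0.139 mm per year = 32.37 years ≈ 32 annuli.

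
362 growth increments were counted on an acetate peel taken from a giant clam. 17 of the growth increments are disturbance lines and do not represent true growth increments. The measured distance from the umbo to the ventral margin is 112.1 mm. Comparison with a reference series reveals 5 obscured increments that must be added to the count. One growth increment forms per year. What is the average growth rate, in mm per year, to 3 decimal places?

0.320 mm per year

True growth increment count = 362 − 17 + 5 = 350.
Extension rate ≈ 112.1 / 350 = 0.320 mm per year.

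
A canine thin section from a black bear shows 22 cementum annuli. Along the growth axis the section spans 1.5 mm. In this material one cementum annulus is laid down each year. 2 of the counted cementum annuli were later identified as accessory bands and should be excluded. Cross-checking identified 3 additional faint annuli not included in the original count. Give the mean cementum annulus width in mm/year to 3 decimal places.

After corrections the count is 22 − 2 + 3 = 23 cementum annuli.
1.5 mm over 23 years gives 1.5 / 23 ≈ 0.065 mm/year.

0.065 mm/year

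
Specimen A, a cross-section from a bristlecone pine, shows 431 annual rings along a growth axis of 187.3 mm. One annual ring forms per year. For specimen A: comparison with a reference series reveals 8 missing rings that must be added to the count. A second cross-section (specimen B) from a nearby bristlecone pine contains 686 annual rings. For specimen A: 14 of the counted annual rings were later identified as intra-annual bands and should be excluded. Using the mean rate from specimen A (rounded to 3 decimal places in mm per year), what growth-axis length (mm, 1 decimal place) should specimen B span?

302.5 mm

Specimen A: true annual ring count = 431 − 14 + 8 = 425.
A: Extension rate ≈ 187.3 / 425 = 0.441 mm/yr.
For B, 0.441 mm/year × 686 years = 302.5 mm.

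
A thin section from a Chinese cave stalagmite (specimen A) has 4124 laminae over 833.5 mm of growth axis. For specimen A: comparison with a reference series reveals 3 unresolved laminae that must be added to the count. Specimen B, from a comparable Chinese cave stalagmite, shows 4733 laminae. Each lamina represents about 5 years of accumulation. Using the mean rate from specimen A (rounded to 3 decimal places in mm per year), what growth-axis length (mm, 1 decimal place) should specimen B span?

946.6 mm

Specimen A: after corrections the count is 4124 + 3 = 4127 laminae.
Specimen A: multiplying by 5 years per lamina: 4127 × 5 = 20635 years.
A: 833.5 mm over 20635 years gives 833.5 / 20635 ≈ 0.040 mm per year.
Specimen B: 4733 laminae at 5 years each span 4733 × 5 = 23665 years. For B, 0.040 mm/year × 23665 years = 946.6 mm.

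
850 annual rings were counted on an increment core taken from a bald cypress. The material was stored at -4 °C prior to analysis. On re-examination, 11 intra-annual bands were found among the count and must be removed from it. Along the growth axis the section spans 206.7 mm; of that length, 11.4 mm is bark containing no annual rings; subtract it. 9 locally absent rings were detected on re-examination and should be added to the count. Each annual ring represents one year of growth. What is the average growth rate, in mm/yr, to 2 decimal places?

Adjusted count: 850 − 11 + 9 = 848 annual rings.
Net length = 206.7 − 11.4 = 195.3 mm.
195.3 mm over 848 years gives 195.3 / 848 ≈ 0.23 mm/yr.

0.23 mm/yr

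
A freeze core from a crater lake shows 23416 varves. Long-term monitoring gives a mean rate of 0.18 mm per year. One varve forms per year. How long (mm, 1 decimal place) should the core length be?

4214.9 mm

The record spans 23416 years at 0.18 mm per year.
Length ≈ 0.18 × 23416 = 4214.9 mm.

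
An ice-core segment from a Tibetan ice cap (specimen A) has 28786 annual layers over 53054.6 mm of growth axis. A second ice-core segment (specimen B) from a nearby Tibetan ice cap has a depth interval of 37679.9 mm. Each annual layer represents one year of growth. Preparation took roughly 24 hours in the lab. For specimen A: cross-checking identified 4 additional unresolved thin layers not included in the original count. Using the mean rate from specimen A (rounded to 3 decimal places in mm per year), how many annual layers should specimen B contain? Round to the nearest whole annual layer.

20445 annual layers

Specimen A: adjusted count: 28786 + 4 = 28790 annual layers.
A: Mean rate = 53054.6 mm / 28790 years ≈ 1.843 mm/yr.
Specimen B: 37679.9 mm / 1.843 mm per year = 20444.87 years ≈ 20445 annual layers.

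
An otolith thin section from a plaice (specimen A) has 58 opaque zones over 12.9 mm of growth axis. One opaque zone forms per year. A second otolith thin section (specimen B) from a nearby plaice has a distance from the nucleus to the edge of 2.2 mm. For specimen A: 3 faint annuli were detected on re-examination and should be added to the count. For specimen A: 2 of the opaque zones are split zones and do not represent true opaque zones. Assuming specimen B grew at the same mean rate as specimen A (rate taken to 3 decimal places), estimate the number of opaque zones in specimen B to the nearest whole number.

Specimen A: adjusted count: 58 − 2 + 3 = 59 opaque zones.
A: Mean rate = 12.9 mm / 59 years ≈ 0.219 mm per year.
Specimen B: 2.2 mm / 0.219 mm per year = 10.05 years ≈ 10 opaque zones.

10 opaque zones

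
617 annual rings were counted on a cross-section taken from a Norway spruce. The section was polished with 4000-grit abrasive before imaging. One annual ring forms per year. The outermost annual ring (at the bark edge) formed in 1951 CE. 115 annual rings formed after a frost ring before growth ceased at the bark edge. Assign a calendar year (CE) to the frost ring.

1836 CE

There are 115 annual rings younger than the frost ring.
1951 − 115 = 1836 CE.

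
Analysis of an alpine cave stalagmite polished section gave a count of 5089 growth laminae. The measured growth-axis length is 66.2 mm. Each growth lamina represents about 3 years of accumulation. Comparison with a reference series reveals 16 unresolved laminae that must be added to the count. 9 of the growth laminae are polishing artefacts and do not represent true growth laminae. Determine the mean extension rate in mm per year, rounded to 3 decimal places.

After corrections the count is 5089 − 9 + 16 = 5096 growth laminae.
5096 growth laminae at 3 years each span 5096 × 3 = 15288 years.
66.2 mm over 15288 years gives 66.2 / 15288 ≈ 0.004 mm per year.

0.004 mm per year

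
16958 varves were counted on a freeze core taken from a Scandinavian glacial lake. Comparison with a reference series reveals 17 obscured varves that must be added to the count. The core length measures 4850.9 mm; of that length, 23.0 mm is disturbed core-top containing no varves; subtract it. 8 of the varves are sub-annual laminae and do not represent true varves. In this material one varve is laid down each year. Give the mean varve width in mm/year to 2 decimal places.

0.28 mm/year

True varve count = 16958 − 8 + 17 = 16967.
Net length = 4850.9 − 23.0 = 4827.9 mm.
4827.9 mm over 16967 years gives 4827.9 / 16967 ≈ 0.28 mm/year.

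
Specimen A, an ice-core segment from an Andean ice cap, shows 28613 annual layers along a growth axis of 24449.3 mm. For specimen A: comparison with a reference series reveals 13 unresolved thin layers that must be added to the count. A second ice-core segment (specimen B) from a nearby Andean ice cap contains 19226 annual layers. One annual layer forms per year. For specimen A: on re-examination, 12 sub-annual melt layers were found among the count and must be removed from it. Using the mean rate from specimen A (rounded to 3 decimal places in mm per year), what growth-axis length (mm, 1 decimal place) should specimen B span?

Specimen A: true annual layer count = 28613 − 12 + 13 = 28614.
A: 24449.3 mm over 28614 years gives 24449.3 / 28614 ≈ 0.854 mm/year.
For B, 0.854 mm/year × 19226 years = 16419.0 mm.

16419.0 mm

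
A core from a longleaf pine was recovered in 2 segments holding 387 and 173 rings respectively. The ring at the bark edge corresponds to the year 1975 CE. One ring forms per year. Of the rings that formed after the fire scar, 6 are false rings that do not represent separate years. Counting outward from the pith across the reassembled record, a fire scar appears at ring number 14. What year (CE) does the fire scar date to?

1435 CE

Total rings = 387 + 173 = 560.
Between ring 14 and the bark edge there are 560 − 14 = 546 rings.
546 − 6 false = 540 true rings after the fire scar.
1975 − 540 = 1435 CE.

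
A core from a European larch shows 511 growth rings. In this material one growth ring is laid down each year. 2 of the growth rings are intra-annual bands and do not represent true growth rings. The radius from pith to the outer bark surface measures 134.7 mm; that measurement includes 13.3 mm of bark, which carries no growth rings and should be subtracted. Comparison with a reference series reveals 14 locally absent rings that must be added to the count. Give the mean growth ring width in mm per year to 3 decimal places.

Adjusted count: 511 − 2 + 14 = 523 growth rings.
Removing the 13.3 mm offcut leaves 134.7 − 13.3 = 121.4 mm.
Mean rate = 121.4 mm / 523 years ≈ 0.232 mm per year.

0.232 mm per year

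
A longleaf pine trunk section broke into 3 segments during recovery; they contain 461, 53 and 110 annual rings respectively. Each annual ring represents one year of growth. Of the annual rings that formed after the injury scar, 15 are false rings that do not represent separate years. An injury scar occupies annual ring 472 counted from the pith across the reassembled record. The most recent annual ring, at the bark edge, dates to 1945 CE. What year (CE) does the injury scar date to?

Total annual rings = 461 + 53 + 110 = 624.
Between annual ring 472 and the bark edge there are 624 − 472 = 152 annual rings.
152 − 15 false = 137 true annual rings after the injury scar.
Counting back 137 years from 1945 CE places the injury scar in 1945 − 137 = 1808 CE.

1808 CE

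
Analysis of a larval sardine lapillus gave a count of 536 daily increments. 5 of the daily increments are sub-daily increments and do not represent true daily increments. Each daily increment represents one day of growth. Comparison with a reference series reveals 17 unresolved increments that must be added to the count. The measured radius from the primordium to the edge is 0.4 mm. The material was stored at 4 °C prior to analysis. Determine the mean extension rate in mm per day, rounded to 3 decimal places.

0.001 mm per day

True daily increment count = 536 − 5 + 17 = 548.
0.4 mm over 548 days gives 0.4 / 548 ≈ 0.001 mm per day.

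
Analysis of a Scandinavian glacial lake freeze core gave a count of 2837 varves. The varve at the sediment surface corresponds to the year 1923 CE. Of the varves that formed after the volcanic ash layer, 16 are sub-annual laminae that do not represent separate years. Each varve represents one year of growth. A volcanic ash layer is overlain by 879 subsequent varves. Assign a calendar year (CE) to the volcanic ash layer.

879 varves post-date the volcanic ash layer.
Excluding 16 false varves: 879 − 16 = 863.
1923 − 863 = 1060 CE.

1060 CE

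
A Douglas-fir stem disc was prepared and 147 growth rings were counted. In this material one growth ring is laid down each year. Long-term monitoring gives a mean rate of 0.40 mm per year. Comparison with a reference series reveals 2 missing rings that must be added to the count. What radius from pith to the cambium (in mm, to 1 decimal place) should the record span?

59.6 mm

Correcting the raw count gives 147 + 2 = 149 true growth rings.
149 years at 0.40 mm/year gives 0.40 × 149 = 59.6 mm.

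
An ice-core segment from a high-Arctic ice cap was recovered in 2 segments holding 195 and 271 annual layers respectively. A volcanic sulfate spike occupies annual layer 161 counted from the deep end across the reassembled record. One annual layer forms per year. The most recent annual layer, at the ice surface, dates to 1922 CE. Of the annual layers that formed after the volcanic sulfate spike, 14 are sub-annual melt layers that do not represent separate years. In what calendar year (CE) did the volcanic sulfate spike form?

Total annual layers = 195 + 271 = 466.
Between annual layer 161 and the ice surface there are 466 − 161 = 305 annual layers.
Excluding 14 false annual layers: 305 − 14 = 291.
1922 − 291 = 1631 CE.

1631 CE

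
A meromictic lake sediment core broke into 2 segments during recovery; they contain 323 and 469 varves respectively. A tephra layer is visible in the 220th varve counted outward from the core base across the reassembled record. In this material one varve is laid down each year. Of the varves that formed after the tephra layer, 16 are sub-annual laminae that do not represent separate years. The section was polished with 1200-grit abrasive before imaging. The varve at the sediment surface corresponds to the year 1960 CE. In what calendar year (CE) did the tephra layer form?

1404 CE

Total varves = 323 + 469 = 792.
Between varve 220 and the sediment surface there are 792 − 220 = 572 varves.
Removing the 16 false varves leaves 572 − 16 = 556 true varves beyond the tephra layer.
Counting back 556 years from 1960 CE places the tephra layer in 1960 − 556 = 1404 CE.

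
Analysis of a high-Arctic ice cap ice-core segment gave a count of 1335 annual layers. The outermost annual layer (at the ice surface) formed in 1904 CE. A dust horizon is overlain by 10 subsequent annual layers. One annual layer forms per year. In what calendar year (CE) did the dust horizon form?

10 annual layers post-date the dust horizon.
1904 − 10 = 1894 CE.

1894 CE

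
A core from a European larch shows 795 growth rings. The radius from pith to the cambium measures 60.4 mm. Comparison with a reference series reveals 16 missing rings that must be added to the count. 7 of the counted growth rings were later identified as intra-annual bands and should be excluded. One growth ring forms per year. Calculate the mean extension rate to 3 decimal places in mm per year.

0.075 mm per year

Adjusted count: 795 − 7 + 16 = 804 growth rings.
Extension rate ≈ 60.4 / 804 = 0.075 mm per year.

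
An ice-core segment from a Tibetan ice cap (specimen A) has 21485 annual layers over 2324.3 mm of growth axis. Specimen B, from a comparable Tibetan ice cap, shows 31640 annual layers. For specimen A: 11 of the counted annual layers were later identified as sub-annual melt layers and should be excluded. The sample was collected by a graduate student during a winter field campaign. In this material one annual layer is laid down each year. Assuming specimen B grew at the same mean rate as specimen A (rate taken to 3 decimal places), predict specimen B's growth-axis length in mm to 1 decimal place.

Specimen A: adjusted count: 21485 − 11 = 21474 annual layers.
A: 2324.3 mm over 21474 years gives 2324.3 / 21474 ≈ 0.108 mm/yr.
For B, 0.108 mm/year × 31640 years = 3417.1 mm.

3417.1 mm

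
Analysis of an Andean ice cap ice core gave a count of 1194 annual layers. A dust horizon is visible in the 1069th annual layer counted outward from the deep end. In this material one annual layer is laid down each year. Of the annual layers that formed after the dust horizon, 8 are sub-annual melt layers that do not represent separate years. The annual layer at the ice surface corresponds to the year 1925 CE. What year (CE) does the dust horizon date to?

Between annual layer 1069 and the ice surface there are 1194 − 1069 = 125 annual layers.
Removing the 8 false annual layers leaves 125 − 8 = 117 true annual layers beyond the dust horizon.
1925 − 117 = 1808 CE.

1808 CE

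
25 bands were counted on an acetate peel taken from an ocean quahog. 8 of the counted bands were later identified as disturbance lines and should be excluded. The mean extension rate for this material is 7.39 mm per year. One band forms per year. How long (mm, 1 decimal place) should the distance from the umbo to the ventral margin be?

After corrections the count is 25 − 8 = 17 bands.
Length ≈ 7.39 × 17 = 125.6 mm.

125.6 mm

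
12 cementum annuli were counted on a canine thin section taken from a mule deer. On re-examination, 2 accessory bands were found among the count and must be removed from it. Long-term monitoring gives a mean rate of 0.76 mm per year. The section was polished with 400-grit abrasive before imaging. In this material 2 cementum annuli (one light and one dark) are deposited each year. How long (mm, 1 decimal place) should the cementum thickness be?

Correcting the raw count gives 12 − 2 = 10 true cementum annuli.
10 cementum annuli at 2 per year is 10 / 2 = 5 years.
Predicted length = 0.76 mm/year × 5 years = 3.8 mm.

3.8 mm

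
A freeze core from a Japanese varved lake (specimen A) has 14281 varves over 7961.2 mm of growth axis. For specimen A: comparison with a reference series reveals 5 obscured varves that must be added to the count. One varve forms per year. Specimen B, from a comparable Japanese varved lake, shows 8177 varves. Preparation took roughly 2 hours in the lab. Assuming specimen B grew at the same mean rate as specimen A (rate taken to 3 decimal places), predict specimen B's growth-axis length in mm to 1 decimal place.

Specimen A: after corrections the count is 14281 + 5 = 14286 varves.
A: Mean rate = 7961.2 mm / 14286 years ≈ 0.557 mm/year.
B's length ≈ 0.557 × 8177 = 4554.6 mm.

4554.6 mm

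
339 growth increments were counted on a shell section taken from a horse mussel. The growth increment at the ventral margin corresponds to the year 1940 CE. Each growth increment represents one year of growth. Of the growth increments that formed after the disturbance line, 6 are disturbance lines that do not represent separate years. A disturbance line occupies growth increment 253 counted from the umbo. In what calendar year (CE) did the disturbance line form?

The disturbance line sits at growth increment 253 from the umbo, so 339 − 253 = 86 growth increments formed after it.
Removing the 6 false growth increments leaves 86 − 6 = 80 true growth increments beyond the disturbance line.
The growth increment at the ventral margin is 1940 CE, so the disturbance line dates to 1940 − 80 = 1860 CE.

1860 CE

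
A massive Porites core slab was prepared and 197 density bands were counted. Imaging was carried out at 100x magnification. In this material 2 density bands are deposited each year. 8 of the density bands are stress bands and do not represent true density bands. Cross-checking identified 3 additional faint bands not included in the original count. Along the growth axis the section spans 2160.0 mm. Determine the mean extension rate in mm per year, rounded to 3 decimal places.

True density band count = 197 − 8 + 3 = 192.
Dividing by 2 density bands per year: 192 / 2 = 96 years.
Extension rate ≈ 2160.0 / 96 = 22.500 mm per year.

22.500 mm per year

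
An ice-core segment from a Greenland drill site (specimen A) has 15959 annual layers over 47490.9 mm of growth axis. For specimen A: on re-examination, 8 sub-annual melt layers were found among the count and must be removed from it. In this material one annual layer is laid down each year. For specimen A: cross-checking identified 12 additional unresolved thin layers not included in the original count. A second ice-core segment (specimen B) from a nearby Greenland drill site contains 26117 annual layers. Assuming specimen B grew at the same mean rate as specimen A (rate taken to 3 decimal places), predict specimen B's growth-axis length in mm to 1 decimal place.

Specimen A: correcting the raw count gives 15959 − 8 + 12 = 15963 true annual layers.
A: 47490.9 mm over 15963 years gives 47490.9 / 15963 ≈ 2.975 mm/year.
B's length ≈ 2.975 × 26117 = 77698.1 mm.

77698.1 mm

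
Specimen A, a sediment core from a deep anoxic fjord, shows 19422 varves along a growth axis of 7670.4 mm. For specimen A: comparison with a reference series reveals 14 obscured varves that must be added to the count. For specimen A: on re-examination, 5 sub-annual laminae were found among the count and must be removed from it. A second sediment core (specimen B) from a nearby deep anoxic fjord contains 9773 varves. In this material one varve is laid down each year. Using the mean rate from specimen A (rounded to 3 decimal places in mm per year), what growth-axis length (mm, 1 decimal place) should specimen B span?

Specimen A: adjusted count: 19422 − 5 + 14 = 19431 varves.
A: 7670.4 mm over 19431 years gives 7670.4 / 19431 ≈ 0.395 mm per year.
B's length ≈ 0.395 × 9773 = 3860.3 mm.

3860.3 mm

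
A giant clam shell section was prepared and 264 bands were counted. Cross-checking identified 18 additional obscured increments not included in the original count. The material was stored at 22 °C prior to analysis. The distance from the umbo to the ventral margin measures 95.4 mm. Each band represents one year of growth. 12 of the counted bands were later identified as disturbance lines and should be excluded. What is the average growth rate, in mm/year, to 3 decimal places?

0.353 mm/year

True band count = 264 − 12 + 18 = 270.
Extension rate ≈ 95.4 / 270 = 0.353 mm/year.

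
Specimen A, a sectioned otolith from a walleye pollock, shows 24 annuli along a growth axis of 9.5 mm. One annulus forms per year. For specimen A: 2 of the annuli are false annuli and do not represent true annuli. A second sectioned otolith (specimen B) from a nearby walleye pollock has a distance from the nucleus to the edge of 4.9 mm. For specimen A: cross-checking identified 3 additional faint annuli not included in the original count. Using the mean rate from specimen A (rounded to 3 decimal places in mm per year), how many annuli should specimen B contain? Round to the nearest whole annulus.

13 annuli

Specimen A: true annulus count = 24 − 2 + 3 = 25.
A: Mean rate = 9.5 mm / 25 years ≈ 0.380 mm per year.
B spans 4.9 / 0.380 = 12.89 years ≈ 13 annuli.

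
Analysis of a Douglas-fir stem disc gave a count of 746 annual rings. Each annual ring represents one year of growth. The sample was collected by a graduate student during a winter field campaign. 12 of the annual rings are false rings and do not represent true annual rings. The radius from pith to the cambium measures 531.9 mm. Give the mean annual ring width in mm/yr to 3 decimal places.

Adjusted count: 746 − 12 = 734 annual rings.
Extension rate ≈ 531.9 / 734 = 0.725 mm/yr.

0.725 mm/yr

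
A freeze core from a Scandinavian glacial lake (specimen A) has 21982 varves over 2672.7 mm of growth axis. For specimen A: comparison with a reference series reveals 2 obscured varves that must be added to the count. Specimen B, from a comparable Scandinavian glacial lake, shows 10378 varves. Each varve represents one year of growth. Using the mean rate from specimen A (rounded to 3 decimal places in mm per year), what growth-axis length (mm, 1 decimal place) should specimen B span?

1266.1 mm

Specimen A: true varve count = 21982 + 2 = 21984.
A: Extension rate ≈ 2672.7 / 21984 = 0.122 mm/yr.
Length of B = 0.122 × 10378 = 1266.1 mm.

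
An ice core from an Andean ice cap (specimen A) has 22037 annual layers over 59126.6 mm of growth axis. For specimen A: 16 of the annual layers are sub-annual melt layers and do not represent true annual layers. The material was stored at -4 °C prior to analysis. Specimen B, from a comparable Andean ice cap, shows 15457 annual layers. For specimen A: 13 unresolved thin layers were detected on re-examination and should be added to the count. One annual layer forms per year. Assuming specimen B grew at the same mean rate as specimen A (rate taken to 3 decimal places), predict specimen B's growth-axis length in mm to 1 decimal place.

41471.1 mm

Specimen A: after corrections the count is 22037 − 16 + 13 = 22034 annual layers.
A: Mean rate = 59126.6 mm / 22034 years ≈ 2.683 mm per year.
For B, 2.683 mm/year × 15457 years = 41471.1 mm.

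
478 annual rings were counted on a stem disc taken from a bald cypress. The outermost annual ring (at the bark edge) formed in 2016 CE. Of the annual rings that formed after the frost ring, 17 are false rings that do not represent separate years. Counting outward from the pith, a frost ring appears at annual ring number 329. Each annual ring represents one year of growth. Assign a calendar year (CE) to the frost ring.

Between annual ring 329 and the bark edge there are 478 − 329 = 149 annual rings.
149 − 17 false = 132 true annual rings after the frost ring.
Counting back 132 years from 2016 CE places the frost ring in 2016 − 132 = 1884 CE.

1884 CE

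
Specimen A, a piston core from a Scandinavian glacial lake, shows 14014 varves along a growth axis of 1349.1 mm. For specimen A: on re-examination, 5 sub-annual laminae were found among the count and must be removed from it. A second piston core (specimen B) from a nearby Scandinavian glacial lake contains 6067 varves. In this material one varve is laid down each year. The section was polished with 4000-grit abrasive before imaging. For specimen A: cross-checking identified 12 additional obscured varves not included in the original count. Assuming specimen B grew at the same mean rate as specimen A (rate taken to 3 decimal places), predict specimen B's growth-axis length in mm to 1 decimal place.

582.4 mm

Specimen A: after corrections the count is 14014 − 5 + 12 = 14021 varves.
A: Mean rate = 1349.1 mm / 14021 years ≈ 0.096 mm/yr.
Length of B = 0.096 × 6067 = 582.4 mm.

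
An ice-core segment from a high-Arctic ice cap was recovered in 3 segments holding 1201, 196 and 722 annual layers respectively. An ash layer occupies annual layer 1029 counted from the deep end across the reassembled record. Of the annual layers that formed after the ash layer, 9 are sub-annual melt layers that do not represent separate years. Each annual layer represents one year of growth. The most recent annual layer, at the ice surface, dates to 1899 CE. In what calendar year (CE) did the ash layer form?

818 CE

Total annual layers = 1201 + 196 + 722 = 2119.
2119 − 1029 = 1090 annual layers lie beyond the ash layer toward the ice surface.
1090 − 9 false = 1081 true annual layers after the ash layer.
The annual layer at the ice surface is 1899 CE, so the ash layer dates to 1899 − 1081 = 818 CE.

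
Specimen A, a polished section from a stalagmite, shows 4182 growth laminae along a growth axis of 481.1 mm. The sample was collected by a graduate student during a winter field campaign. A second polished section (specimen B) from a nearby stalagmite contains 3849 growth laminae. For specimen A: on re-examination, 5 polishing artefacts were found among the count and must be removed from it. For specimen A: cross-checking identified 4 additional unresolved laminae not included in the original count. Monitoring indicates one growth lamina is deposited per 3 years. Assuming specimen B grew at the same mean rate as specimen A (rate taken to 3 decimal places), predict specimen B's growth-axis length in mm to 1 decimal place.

Specimen A: after corrections the count is 4182 − 5 + 4 = 4181 growth laminae.
Specimen A: multiplying by 3 years per growth lamina: 4181 × 3 = 12543 years.
A: Extension rate ≈ 481.1 / 12543 = 0.038 mm/year.
Specimen B: multiplying by 3 years per growth lamina: 3849 × 3 = 11547 years. Length of B = 0.038 × 11547 = 438.8 mm.

438.8 mm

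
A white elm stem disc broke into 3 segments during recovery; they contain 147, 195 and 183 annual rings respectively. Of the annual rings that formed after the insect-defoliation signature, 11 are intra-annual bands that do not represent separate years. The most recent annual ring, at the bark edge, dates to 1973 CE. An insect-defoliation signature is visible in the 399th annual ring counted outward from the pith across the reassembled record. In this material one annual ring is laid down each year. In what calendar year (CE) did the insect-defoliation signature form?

Total annual rings = 147 + 195 + 183 = 525.
Between annual ring 399 and the bark edge there are 525 − 399 = 126 annual rings.
Excluding 11 false annual rings: 126 − 11 = 115.
1973 − 115 = 1858 CE.

1858 CE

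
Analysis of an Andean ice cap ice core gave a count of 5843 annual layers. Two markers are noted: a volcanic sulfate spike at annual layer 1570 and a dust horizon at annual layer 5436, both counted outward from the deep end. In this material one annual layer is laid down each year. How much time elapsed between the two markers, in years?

3866 years

The two markers are separated by 5436 − 1570 = 3866 annual layers.
At one annual layer per year, 3866 years elapsed between them.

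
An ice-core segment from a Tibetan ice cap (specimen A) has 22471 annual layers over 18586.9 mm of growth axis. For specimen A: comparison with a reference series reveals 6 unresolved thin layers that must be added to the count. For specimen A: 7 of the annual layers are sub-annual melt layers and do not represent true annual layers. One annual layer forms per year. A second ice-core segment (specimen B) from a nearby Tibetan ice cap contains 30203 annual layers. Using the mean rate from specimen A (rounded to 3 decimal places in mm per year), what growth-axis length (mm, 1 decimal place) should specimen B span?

Specimen A: true annual layer count = 22471 − 7 + 6 = 22470.
A: 18586.9 mm over 22470 years gives 18586.9 / 22470 ≈ 0.827 mm/yr.
B's length ≈ 0.827 × 30203 = 24977.9 mm.

24977.9 mm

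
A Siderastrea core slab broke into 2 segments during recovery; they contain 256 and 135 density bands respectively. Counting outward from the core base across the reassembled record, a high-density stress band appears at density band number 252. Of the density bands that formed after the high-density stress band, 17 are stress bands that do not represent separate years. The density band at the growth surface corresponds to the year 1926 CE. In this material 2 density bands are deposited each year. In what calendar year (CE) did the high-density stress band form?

Total density bands = 256 + 135 = 391.
Between density band 252 and the growth surface there are 391 − 252 = 139 density bands.
Removing the 17 false density bands leaves 139 − 17 = 122 true density bands beyond the high-density stress band.
With 2 density bands per year, 122 / 2 = 61 years.
Counting back 61 years from 1926 CE places the high-density stress band in 1926 − 61 = 1865 CE.

1865 CE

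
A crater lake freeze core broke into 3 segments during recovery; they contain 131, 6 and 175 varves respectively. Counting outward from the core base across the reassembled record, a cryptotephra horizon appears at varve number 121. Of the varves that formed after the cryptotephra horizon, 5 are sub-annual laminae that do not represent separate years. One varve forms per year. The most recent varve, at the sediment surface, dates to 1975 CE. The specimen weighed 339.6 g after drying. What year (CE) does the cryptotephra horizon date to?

Total varves = 131 + 6 + 175 = 312.
The cryptotephra horizon sits at varve 121 from the core base, so 312 − 121 = 191 varves formed after it.
191 − 5 false = 186 true varves after the cryptotephra horizon.
Counting back 186 years from 1975 CE places the cryptotephra horizon in 1975 − 186 = 1789 CE.

1789 CE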